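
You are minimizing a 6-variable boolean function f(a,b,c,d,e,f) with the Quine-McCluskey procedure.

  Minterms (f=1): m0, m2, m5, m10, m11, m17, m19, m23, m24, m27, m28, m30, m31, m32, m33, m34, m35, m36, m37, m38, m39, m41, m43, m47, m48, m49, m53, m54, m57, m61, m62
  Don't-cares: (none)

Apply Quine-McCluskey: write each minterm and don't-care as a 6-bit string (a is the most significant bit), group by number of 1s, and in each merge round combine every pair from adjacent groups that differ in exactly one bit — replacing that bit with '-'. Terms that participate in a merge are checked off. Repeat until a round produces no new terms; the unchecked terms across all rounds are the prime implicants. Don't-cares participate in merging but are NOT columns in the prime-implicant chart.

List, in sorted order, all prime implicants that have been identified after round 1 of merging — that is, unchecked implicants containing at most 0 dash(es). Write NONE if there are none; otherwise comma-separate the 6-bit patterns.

[col 0] 000000*, 000010*, 000101*, 001010*, 001011*, 010001*, 010011*, 010111*, 011000*, 011011*, 011100*, 011110*, 011111*, 100000*, 100001*, 100010*, 100011*, 100100*, 100101*, 100110*, 100111*, 101001*, 101011*, 101111*, 110000*, 110001*, 110101*, 110110*, 111001*, 111101*, 111110*
[col 1] -00000*, -00010*, -00101, -01011, -10001, -11110, 0-1011, 00-010, 0000-0*, 00101-, 01-011*, 01-111*, 010-11*, 0100-1, 011-00, 011-11*, 0111-0, 01111-, 1-0000*, 1-0001*, 1-0101*, 1-0110, 1-1001*, 10-001*, 10-011*, 10-111*, 100-00*, 100-01*, 100-10*, 100-11*, 1000-0*, 1000-1*, 10000-*, 10001-*, 1001-0*, 1001-1*, 10010-*, 10011-*, 101-11*, 1010-1*, 11-001*, 11-101*, 11-110, 110-01*, 11000-*, 111-01*
[col 2] -000-0, 01--11, 1--001, 1-0-01, 1-000-, 10--11, 10-0-1, 100--0*, 100--1*, 100-0-*, 100-1-*, 1000--*, 1001--*, 11--01
[col 3] 100---
Prime implicants: -000-0, -00101, -01011, -10001, -11110, 0-1011, 00-010, 00101-, 01--11, 0100-1, 011-00, 0111-0, 01111-, 1--001, 1-0-01, 1-000-, 1-0110, 10--11, 10-0-1, 100---, 11--01, 11-110

NONE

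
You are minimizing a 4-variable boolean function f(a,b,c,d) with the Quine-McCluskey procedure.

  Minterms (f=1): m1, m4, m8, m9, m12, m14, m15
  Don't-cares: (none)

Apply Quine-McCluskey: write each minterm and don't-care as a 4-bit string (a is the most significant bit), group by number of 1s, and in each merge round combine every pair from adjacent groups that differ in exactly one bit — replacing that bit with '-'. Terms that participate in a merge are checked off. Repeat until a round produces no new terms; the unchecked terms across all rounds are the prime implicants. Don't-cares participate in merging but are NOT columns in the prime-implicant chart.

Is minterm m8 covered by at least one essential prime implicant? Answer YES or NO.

size-2^0 implicants → 0001(✓)  0100(✓)  1000(✓)  1001(✓)  1100(✓)  1110(✓)  1111(✓)
size-2^1 implicants → -001  -100  1-00  100-  11-0  111-
Unchecked terms (primes): -001, -100, 1-00, 100-, 11-0, 111-
Minterm coverage:
  m1 ⊆ -001 [E]
  m4 ⊆ -100 [E]
  m8 ⊆ 1-00,100-
  m9 ⊆ -001,100-
  m12 ⊆ -100,1-00,11-0
  m14 ⊆ 11-0,111-
  m15 ⊆ 111- [E]
E = {-001, -100, 111-}

NO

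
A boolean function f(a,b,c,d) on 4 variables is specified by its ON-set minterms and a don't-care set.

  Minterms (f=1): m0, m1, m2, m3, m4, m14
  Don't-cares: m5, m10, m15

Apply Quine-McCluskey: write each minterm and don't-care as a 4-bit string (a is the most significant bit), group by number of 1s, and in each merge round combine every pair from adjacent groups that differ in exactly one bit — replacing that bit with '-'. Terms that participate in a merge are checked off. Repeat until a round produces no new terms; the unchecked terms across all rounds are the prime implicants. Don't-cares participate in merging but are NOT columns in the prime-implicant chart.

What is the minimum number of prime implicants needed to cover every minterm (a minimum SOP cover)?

[col 0] 0000*, 0001*, 0010*, 0011*, 0100*, 0101*, 1010*, 1110*, 1111*
[col 1] -010, 0-00*, 0-01*, 00-0*, 00-1*, 000-*, 001-*, 010-*, 1-10, 111-
[col 2] 0-0-, 00--
Prime implicants: -010, 0-0-, 00--, 1-10, 111-
PI chart (minterm → PIs covering it):
  0 | 0-0-,00--
  1 | 0-0-,00--
  2 | -010,00--
  3 | 00--  (sole → essential)
  4 | 0-0-  (sole → essential)
  14 | 1-10,111-
Essential prime implicants: 0-0-, 00--
Petrick residual → 1-10
Minimum SOP uses 3 PIs: a'c' + a'b' + acd'

3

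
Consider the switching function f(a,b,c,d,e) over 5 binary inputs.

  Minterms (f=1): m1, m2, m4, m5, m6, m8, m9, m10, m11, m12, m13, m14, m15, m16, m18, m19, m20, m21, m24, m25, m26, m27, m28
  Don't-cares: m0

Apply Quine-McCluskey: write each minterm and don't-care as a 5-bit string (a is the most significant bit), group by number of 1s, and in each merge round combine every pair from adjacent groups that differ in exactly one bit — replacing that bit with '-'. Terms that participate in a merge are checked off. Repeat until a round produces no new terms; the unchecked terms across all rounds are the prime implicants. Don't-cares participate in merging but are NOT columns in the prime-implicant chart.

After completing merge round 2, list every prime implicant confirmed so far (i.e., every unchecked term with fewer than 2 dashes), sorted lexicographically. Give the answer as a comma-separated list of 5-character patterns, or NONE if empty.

NONE

[col 0] 00000*, 00001*, 00010*, 00100*, 00101*, 00110*, 01000*, 01001*, 01010*, 01011*, 01100*, 01101*, 01110*, 01111*, 10000*, 10010*, 10011*, 10100*, 10101*, 11000*, 11001*, 11010*, 11011*, 11100*
[col 1] -0000*, -0010*, -0100*, -0101*, -1000*, -1001*, -1010*, -1011*, -1100*, 0-000*, 0-001*, 0-010*, 0-100*, 0-101*, 0-110*, 00-00*, 00-01*, 00-10*, 000-0*, 0000-*, 001-0*, 0010-*, 01-00*, 01-01*, 01-10*, 01-11*, 010-0*, 010-1*, 0100-*, 0101-*, 011-0*, 011-1*, 0110-*, 0111-*, 1-000*, 1-010*, 1-011*, 1-100*, 10-00*, 100-0*, 1001-*, 1010-*, 11-00*, 110-0*, 110-1*, 1100-*, 1101-*
[col 2] --000*, --010*, --100*, -0-00*, -00-0*, -010-, -1-00*, -10-0*, -10-1*, -100-*, -101-*, 0--00*, 0--01*, 0--10*, 0-0-0*, 0-00-*, 0-1-0*, 0-10-*, 00--0*, 00-0-*, 01--0*, 01--1*, 01-0-*, 01-1-*, 010--*, 011--*, 1--00*, 1-0-0*, 1-01-, 110--*
[col 3] ---00, --0-0, -10--, 0---0, 0--0-, 01---
Prime implicants: ---00, --0-0, -010-, -10--, 0---0, 0--0-, 01---, 1-01-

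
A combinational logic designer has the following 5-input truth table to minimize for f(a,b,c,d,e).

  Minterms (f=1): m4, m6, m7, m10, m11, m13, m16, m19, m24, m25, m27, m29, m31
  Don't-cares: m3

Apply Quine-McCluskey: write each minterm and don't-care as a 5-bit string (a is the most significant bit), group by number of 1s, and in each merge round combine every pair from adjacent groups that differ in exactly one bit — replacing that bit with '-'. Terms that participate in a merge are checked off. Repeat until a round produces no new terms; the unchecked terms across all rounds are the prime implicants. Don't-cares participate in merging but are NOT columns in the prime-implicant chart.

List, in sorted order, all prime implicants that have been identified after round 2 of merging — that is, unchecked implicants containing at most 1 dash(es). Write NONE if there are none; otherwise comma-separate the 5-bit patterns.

-1101, 00-11, 001-0, 0011-, 0101-, 1-000, 1100-

[col 0] 00011*, 00100*, 00110*, 00111*, 01010*, 01011*, 01101*, 10000*, 10011*, 11000*, 11001*, 11011*, 11101*, 11111*
[col 1] -0011*, -1011*, -1101, 0-011*, 00-11, 001-0, 0011-, 0101-, 1-000, 1-011*, 11-01*, 11-11*, 110-1*, 1100-, 111-1*
[col 2] --011, 11--1
Prime implicants: --011, -1101, 00-11, 001-0, 0011-, 0101-, 1-000, 11--1, 1100-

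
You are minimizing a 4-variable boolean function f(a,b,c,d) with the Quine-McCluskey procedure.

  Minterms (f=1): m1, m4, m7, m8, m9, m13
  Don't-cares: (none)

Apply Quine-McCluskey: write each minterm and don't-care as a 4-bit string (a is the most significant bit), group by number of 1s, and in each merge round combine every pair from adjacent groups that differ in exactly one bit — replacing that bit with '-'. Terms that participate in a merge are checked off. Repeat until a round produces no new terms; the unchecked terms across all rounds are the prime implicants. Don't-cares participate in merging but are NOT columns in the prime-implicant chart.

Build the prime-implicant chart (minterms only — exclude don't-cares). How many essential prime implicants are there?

5

Round 0: 0001✓ 0100 0111 1000✓ 1001✓ 1101✓
Round 1: -001 1-01 100-
PIs = {-001, 0100, 0111, 1-01, 100-}
Coverage chart:
  m1: -001 ←essential
  m4: 0100 ←essential
  m7: 0111 ←essential
  m8: 100- ←essential
  m9: -001,1-01,100-
  m13: 1-01 ←essential
Essential: -001, 0100, 0111, 1-01, 100-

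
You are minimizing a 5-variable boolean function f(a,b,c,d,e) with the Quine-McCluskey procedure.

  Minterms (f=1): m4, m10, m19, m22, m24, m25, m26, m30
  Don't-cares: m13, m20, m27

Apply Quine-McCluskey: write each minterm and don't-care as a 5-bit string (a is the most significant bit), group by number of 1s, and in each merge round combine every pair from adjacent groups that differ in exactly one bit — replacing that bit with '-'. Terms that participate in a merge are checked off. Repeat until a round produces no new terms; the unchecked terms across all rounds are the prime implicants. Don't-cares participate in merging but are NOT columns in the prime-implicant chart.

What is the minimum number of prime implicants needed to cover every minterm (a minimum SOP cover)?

5

Round 0: 00100✓ 01010✓ 01101 10011✓ 10100✓ 10110✓ 11000✓ 11001✓ 11010✓ 11011✓ 11110✓
Round 1: -0100 -1010 1-011 1-110 101-0 11-10 110-0✓ 110-1✓ 1100-✓ 1101-✓
Round 2: 110--
PIs = {-0100, -1010, 01101, 1-011, 1-110, 101-0, 11-10, 110--}
Coverage chart:
  m4: -0100 ←essential
  m10: -1010 ←essential
  m19: 1-011 ←essential
  m22: 1-110,101-0
  m24: 110-- ←essential
  m25: 110-- ←essential
  m26: -1010,11-10,110--
  m30: 1-110,11-10
Essential: -0100, -1010, 1-011, 110--
Petrick residual → 1-110
Min cover (5 terms): b'cd'e' + bc'de' + ac'de + acde' + abc'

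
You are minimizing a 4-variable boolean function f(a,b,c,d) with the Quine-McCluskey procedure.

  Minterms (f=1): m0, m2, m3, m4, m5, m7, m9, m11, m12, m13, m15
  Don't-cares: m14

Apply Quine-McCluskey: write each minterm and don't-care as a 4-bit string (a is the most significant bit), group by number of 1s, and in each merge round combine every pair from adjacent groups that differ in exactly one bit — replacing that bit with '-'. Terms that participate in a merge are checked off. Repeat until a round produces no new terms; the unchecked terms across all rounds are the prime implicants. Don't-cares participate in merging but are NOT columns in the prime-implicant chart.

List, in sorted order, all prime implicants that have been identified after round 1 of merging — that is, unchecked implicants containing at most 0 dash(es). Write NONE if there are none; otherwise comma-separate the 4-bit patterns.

size-2^0 implicants → 0000(✓)  0010(✓)  0011(✓)  0100(✓)  0101(✓)  0111(✓)  1001(✓)  1011(✓)  1100(✓)  1101(✓)  1110(✓)  1111(✓)
size-2^1 implicants → -011(✓)  -100(✓)  -101(✓)  -111(✓)  0-00  0-11(✓)  00-0  001-  01-1(✓)  010-(✓)  1-01(✓)  1-11(✓)  10-1(✓)  11-0(✓)  11-1(✓)  110-(✓)  111-(✓)
size-2^2 implicants → --11  -1-1  -10-  1--1  11--
Unchecked terms (primes): --11, -1-1, -10-, 0-00, 00-0, 001-, 1--1, 11--

NONE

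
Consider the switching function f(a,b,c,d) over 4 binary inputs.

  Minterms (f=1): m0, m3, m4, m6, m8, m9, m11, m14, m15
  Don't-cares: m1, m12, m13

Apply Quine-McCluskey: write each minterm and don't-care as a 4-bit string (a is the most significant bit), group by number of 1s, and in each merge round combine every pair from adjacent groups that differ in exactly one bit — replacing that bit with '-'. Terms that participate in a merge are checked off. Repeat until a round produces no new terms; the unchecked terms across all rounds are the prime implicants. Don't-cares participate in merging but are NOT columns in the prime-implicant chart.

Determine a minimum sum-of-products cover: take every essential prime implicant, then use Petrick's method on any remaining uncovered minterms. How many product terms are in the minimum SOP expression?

size-2^0 implicants → 0000(✓)  0001(✓)  0011(✓)  0100(✓)  0110(✓)  1000(✓)  1001(✓)  1011(✓)  1100(✓)  1101(✓)  1110(✓)  1111(✓)
size-2^1 implicants → -000(✓)  -001(✓)  -011(✓)  -100(✓)  -110(✓)  0-00(✓)  00-1(✓)  000-(✓)  01-0(✓)  1-00(✓)  1-01(✓)  1-11(✓)  10-1(✓)  100-(✓)  11-0(✓)  11-1(✓)  110-(✓)  111-(✓)
size-2^2 implicants → --00  -0-1  -00-  -1-0  1--1  1-0-  11--
Unchecked terms (primes): --00, -0-1, -00-, -1-0, 1--1, 1-0-, 11--
Minterm coverage:
  m0 ⊆ --00,-00-
  m3 ⊆ -0-1 [E]
  m4 ⊆ --00,-1-0
  m6 ⊆ -1-0 [E]
  m8 ⊆ --00,-00-,1-0-
  m9 ⊆ -0-1,-00-,1--1,1-0-
  m11 ⊆ -0-1,1--1
  m14 ⊆ -1-0,11--
  m15 ⊆ 1--1,11--
E = {-0-1, -1-0}
Petrick residual → --00, 1--1
Cover = c'd' + b'd + bd' + ad  |cover|=4

4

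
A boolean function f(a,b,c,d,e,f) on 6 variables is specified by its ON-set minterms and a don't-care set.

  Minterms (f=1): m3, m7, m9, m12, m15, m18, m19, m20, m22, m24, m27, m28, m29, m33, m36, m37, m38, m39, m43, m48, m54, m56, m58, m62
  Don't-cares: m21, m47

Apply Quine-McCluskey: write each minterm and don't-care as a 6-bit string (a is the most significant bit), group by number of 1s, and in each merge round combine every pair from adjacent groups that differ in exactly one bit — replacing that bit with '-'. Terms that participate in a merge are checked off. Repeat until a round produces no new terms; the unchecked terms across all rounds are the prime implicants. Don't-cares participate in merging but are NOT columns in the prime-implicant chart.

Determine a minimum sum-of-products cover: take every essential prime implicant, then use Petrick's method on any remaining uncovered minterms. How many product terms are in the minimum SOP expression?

size-2^0 implicants → 000011(✓)  000111(✓)  001001  001100(✓)  001111(✓)  010010(✓)  010011(✓)  010100(✓)  010101(✓)  010110(✓)  011000(✓)  011011(✓)  011100(✓)  011101(✓)  100001(✓)  100100(✓)  100101(✓)  100110(✓)  100111(✓)  101011(✓)  101111(✓)  110000(✓)  110110(✓)  111000(✓)  111010(✓)  111110(✓)
size-2^1 implicants → -00111(✓)  -01111(✓)  -10110  -11000  0-0011  0-1100  00-111(✓)  000-11  01-011  01-100(✓)  01-101(✓)  010-10  01001-  0101-0  01010-(✓)  011-00  01110-(✓)  1-0110  10-111(✓)  100-01  1001-0(✓)  1001-1(✓)  10010-(✓)  10011-(✓)  101-11  11-000  11-110  111-10  1110-0
size-2^2 implicants → -0-111  01-10-  1001--
Unchecked terms (primes): -0-111, -10110, -11000, 0-0011, 0-1100, 000-11, 001001, 01-011, 01-10-, 010-10, 01001-, 0101-0, 011-00, 1-0110, 100-01, 1001--, 101-11, 11-000, 11-110, 111-10, 1110-0
Minterm coverage:
  m3 ⊆ 0-0011,000-11
  m7 ⊆ -0-111,000-11
  m9 ⊆ 001001 [E]
  m12 ⊆ 0-1100 [E]
  m15 ⊆ -0-111 [E]
  m18 ⊆ 010-10,01001-
  m19 ⊆ 0-0011,01-011,01001-
  m20 ⊆ 01-10-,0101-0
  m22 ⊆ -10110,010-10,0101-0
  m24 ⊆ -11000,011-00
  m27 ⊆ 01-011 [E]
  m28 ⊆ 0-1100,01-10-,011-00
  m29 ⊆ 01-10- [E]
  m33 ⊆ 100-01 [E]
  m36 ⊆ 1001-- [E]
  m37 ⊆ 100-01,1001--
  m38 ⊆ 1-0110,1001--
  m39 ⊆ -0-111,1001--
  m43 ⊆ 101-11 [E]
  m48 ⊆ 11-000 [E]
  m54 ⊆ -10110,1-0110,11-110
  m56 ⊆ -11000,11-000,1110-0
  m58 ⊆ 111-10,1110-0
  m62 ⊆ 11-110,111-10
E = {-0-111, 0-1100, 001001, 01-011, 01-10-, 100-01, 1001--, 101-11, 11-000}
Petrick residual → -10110, -11000, 0-0011, 010-10, 111-10
Cover = b'def + bc'def' + bcd'e'f' + a'c'd'ef + a'cde'f' + a'b'cd'e'f + a'bd'ef + a'bde' + a'bc'ef' + ab'c'e'f + ab'c'd + ab'cef + abd'e'f' + abcef'  |cover|=14

14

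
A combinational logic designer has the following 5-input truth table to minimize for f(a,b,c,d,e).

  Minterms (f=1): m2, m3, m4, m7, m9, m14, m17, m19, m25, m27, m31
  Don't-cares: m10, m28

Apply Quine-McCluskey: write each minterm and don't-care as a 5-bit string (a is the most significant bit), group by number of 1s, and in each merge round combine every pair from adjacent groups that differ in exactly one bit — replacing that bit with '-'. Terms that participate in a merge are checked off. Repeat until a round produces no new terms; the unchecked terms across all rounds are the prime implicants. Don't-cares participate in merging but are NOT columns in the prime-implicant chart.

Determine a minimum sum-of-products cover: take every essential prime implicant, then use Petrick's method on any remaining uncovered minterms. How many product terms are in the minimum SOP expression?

7

[col 0] 00010*, 00011*, 00100, 00111*, 01001*, 01010*, 01110*, 10001*, 10011*, 11001*, 11011*, 11100, 11111*
[col 1] -0011, -1001, 0-010, 00-11, 0001-, 01-10, 1-001*, 1-011*, 100-1*, 11-11, 110-1*
[col 2] 1-0-1
Prime implicants: -0011, -1001, 0-010, 00-11, 0001-, 00100, 01-10, 1-0-1, 11-11, 11100
PI chart (minterm → PIs covering it):
  2 | 0-010,0001-
  3 | -0011,00-11,0001-
  4 | 00100  (sole → essential)
  7 | 00-11  (sole → essential)
  9 | -1001  (sole → essential)
  14 | 01-10  (sole → essential)
  17 | 1-0-1  (sole → essential)
  19 | -0011,1-0-1
  25 | -1001,1-0-1
  27 | 1-0-1,11-11
  31 | 11-11  (sole → essential)
Essential prime implicants: -1001, 00-11, 00100, 01-10, 1-0-1, 11-11
Petrick residual → 0-010
Minimum SOP uses 7 PIs: bc'd'e + a'c'de' + a'b'de + a'b'cd'e' + a'bde' + ac'e + abde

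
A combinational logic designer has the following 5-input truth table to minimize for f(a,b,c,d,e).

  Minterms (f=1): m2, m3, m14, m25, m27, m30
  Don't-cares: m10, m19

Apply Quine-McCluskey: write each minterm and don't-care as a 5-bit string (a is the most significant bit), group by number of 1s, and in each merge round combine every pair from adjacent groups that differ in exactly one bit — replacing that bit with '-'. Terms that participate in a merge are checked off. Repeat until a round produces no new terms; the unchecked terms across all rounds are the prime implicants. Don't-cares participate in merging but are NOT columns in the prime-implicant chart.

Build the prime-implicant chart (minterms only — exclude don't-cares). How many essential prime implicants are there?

size-2^0 implicants → 00010(✓)  00011(✓)  01010(✓)  01110(✓)  10011(✓)  11001(✓)  11011(✓)  11110(✓)
size-2^1 implicants → -0011  -1110  0-010  0001-  01-10  1-011  110-1
Unchecked terms (primes): -0011, -1110, 0-010, 0001-, 01-10, 1-011, 110-1
Minterm coverage:
  m2 ⊆ 0-010,0001-
  m3 ⊆ -0011,0001-
  m14 ⊆ -1110,01-10
  m25 ⊆ 110-1 [E]
  m27 ⊆ 1-011,110-1
  m30 ⊆ -1110 [E]
E = {-1110, 110-1}

2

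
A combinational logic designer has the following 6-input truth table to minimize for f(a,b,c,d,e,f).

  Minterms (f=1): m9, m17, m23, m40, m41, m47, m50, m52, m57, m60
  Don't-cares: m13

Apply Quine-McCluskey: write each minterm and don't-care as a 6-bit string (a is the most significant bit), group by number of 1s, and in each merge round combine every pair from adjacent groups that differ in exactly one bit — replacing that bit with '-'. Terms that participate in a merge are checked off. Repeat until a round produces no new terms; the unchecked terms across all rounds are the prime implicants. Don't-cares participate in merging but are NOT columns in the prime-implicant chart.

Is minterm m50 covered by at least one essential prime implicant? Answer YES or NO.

Round 0: 001001✓ 001101✓ 010001 010111 101000✓ 101001✓ 101111 110010 110100✓ 111001✓ 111100✓
Round 1: -01001 001-01 1-1001 10100- 11-100
PIs = {-01001, 001-01, 010001, 010111, 1-1001, 10100-, 101111, 11-100, 110010}
Coverage chart:
  m9: -01001,001-01
  m17: 010001 ←essential
  m23: 010111 ←essential
  m40: 10100- ←essential
  m41: -01001,1-1001,10100-
  m47: 101111 ←essential
  m50: 110010 ←essential
  m52: 11-100 ←essential
  m57: 1-1001 ←essential
  m60: 11-100 ←essential
Essential: 010001, 010111, 1-1001, 10100-, 101111, 11-100, 110010

YES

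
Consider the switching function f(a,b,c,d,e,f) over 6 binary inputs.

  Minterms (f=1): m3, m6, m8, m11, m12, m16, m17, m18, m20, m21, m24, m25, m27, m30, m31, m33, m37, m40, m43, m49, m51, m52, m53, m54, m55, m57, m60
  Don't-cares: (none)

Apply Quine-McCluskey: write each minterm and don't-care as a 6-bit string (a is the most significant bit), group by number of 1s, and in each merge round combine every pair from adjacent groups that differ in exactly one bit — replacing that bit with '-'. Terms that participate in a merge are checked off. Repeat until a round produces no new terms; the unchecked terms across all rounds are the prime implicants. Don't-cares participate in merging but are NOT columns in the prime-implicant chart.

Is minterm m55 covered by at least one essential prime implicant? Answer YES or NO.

YES

[col 0] 000011*, 000110, 001000*, 001011*, 001100*, 010000*, 010001*, 010010*, 010100*, 010101*, 011000*, 011001*, 011011*, 011110*, 011111*, 100001*, 100101*, 101000*, 101011*, 110001*, 110011*, 110100*, 110101*, 110110*, 110111*, 111001*, 111100*
[col 1] -01000, -01011, -10001*, -10100*, -10101*, -11001*, 0-1000, 0-1011, 00-011, 001-00, 01-000*, 01-001*, 010-00*, 010-01*, 0100-0, 01000-*, 01010-*, 011-11, 0110-1, 01100-*, 01111-, 1-0001*, 1-0101*, 100-01*, 11-001*, 11-100, 110-01*, 110-11*, 1100-1*, 1101-0*, 1101-1*, 11010-*, 11011-*
[col 2] -1-001, -10-01, -1010-, 01-00-, 010-0-, 1-0-01, 110--1, 1101--
Prime implicants: -01000, -01011, -1-001, -10-01, -1010-, 0-1000, 0-1011, 00-011, 000110, 001-00, 01-00-, 010-0-, 0100-0, 011-11, 0110-1, 01111-, 1-0-01, 11-100, 110--1, 1101--
PI chart (minterm → PIs covering it):
  3 | 00-011  (sole → essential)
  6 | 000110  (sole → essential)
  8 | -01000,0-1000,001-00
  11 | -01011,0-1011,00-011
  12 | 001-00  (sole → essential)
  16 | 01-00-,010-0-,0100-0
  17 | -1-001,-10-01,01-00-,010-0-
  18 | 0100-0  (sole → essential)
  20 | -1010-,010-0-
  21 | -10-01,-1010-,010-0-
  24 | 0-1000,01-00-
  25 | -1-001,01-00-,0110-1
  27 | 0-1011,011-11,0110-1
  30 | 01111-  (sole → essential)
  31 | 011-11,01111-
  33 | 1-0-01  (sole → essential)
  37 | 1-0-01  (sole → essential)
  40 | -01000  (sole → essential)
  43 | -01011  (sole → essential)
  49 | -1-001,-10-01,1-0-01,110--1
  51 | 110--1  (sole → essential)
  52 | -1010-,11-100,1101--
  53 | -10-01,-1010-,1-0-01,110--1,1101--
  54 | 1101--  (sole → essential)
  55 | 110--1,1101--
  57 | -1-001  (sole → essential)
  60 | 11-100  (sole → essential)
Essential prime implicants: -01000, -01011, -1-001, 00-011, 000110, 001-00, 0100-0, 01111-, 1-0-01, 11-100, 110--1, 1101--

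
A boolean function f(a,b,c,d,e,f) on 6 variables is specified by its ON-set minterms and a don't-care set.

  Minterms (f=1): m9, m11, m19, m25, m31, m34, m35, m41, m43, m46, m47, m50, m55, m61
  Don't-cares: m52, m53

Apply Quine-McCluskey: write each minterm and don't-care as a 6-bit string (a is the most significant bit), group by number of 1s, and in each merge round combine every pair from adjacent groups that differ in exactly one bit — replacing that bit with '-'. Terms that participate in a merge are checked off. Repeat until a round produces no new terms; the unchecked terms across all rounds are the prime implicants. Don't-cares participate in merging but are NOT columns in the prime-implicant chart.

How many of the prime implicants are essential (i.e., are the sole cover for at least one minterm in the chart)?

8

[col 0] 001001*, 001011*, 010011, 011001*, 011111, 100010*, 100011*, 101001*, 101011*, 101110*, 101111*, 110010*, 110100*, 110101*, 110111*, 111101*
[col 1] -01001*, -01011*, 0-1001, 0010-1*, 1-0010, 10-011, 10001-, 101-11, 1010-1*, 10111-, 11-101, 1101-1, 11010-
[col 2] -010-1
Prime implicants: -010-1, 0-1001, 010011, 011111, 1-0010, 10-011, 10001-, 101-11, 10111-, 11-101, 1101-1, 11010-
PI chart (minterm → PIs covering it):
  9 | -010-1,0-1001
  11 | -010-1  (sole → essential)
  19 | 010011  (sole → essential)
  25 | 0-1001  (sole → essential)
  31 | 011111  (sole → essential)
  34 | 1-0010,10001-
  35 | 10-011,10001-
  41 | -010-1  (sole → essential)
  43 | -010-1,10-011,101-11
  46 | 10111-  (sole → essential)
  47 | 101-11,10111-
  50 | 1-0010  (sole → essential)
  55 | 1101-1  (sole → essential)
  61 | 11-101  (sole → essential)
Essential prime implicants: -010-1, 0-1001, 010011, 011111, 1-0010, 10111-, 11-101, 1101-1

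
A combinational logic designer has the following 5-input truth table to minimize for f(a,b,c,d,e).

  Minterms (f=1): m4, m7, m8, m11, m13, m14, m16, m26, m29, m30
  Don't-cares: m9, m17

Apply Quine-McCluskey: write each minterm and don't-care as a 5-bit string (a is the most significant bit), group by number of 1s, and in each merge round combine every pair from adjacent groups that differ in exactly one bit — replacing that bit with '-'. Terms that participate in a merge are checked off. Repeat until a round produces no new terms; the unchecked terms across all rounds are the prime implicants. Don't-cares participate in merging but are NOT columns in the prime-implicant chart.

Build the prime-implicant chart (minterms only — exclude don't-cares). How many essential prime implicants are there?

8

size-2^0 implicants → 00100  00111  01000(✓)  01001(✓)  01011(✓)  01101(✓)  01110(✓)  10000(✓)  10001(✓)  11010(✓)  11101(✓)  11110(✓)
size-2^1 implicants → -1101  -1110  01-01  010-1  0100-  1000-  11-10
Unchecked terms (primes): -1101, -1110, 00100, 00111, 01-01, 010-1, 0100-, 1000-, 11-10
Minterm coverage:
  m4 ⊆ 00100 [E]
  m7 ⊆ 00111 [E]
  m8 ⊆ 0100- [E]
  m11 ⊆ 010-1 [E]
  m13 ⊆ -1101,01-01
  m14 ⊆ -1110 [E]
  m16 ⊆ 1000- [E]
  m26 ⊆ 11-10 [E]
  m29 ⊆ -1101 [E]
  m30 ⊆ -1110,11-10
E = {-1101, -1110, 00100, 00111, 010-1, 0100-, 1000-, 11-10}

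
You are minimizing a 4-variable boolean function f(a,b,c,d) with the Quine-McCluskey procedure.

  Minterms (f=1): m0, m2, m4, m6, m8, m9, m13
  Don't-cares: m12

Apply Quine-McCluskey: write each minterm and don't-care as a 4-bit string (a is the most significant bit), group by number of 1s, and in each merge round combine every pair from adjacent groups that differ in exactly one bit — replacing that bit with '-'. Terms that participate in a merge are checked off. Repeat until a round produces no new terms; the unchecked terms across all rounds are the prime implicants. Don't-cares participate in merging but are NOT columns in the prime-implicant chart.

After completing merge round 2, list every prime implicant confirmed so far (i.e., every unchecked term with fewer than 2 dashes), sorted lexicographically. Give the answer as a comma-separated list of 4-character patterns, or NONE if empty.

NONE

size-2^0 implicants → 0000(✓)  0010(✓)  0100(✓)  0110(✓)  1000(✓)  1001(✓)  1100(✓)  1101(✓)
size-2^1 implicants → -000(✓)  -100(✓)  0-00(✓)  0-10(✓)  00-0(✓)  01-0(✓)  1-00(✓)  1-01(✓)  100-(✓)  110-(✓)
size-2^2 implicants → --00  0--0  1-0-
Unchecked terms (primes): --00, 0--0, 1-0-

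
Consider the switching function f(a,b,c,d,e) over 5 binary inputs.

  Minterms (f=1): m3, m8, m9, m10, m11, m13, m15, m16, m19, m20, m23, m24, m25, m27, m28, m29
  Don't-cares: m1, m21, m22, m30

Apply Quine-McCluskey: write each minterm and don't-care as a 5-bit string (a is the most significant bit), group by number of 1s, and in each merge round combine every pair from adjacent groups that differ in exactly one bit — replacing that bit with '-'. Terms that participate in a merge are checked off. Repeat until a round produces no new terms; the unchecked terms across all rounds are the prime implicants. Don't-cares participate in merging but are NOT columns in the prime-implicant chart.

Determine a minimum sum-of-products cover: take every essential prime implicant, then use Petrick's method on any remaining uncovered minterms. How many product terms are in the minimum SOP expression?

[col 0] 00001*, 00011*, 01000*, 01001*, 01010*, 01011*, 01101*, 01111*, 10000*, 10011*, 10100*, 10101*, 10110*, 10111*, 11000*, 11001*, 11011*, 11100*, 11101*, 11110*
[col 1] -0011*, -1000*, -1001*, -1011*, -1101*, 0-001*, 0-011*, 000-1*, 01-01*, 01-11*, 010-0*, 010-1*, 0100-*, 0101-*, 011-1*, 1-000*, 1-011*, 1-100*, 1-101*, 1-110*, 10-00*, 10-11, 101-0*, 101-1*, 1010-*, 1011-*, 11-00*, 11-01*, 110-1*, 1100-*, 111-0*, 1110-*
[col 2] --011, -1-01, -10-1, -100-, 0-0-1, 01--1, 010--, 1--00, 1-1-0, 1-10-, 101--, 11-0-
Prime implicants: --011, -1-01, -10-1, -100-, 0-0-1, 01--1, 010--, 1--00, 1-1-0, 1-10-, 10-11, 101--, 11-0-
PI chart (minterm → PIs covering it):
  3 | --011,0-0-1
  8 | -100-,010--
  9 | -1-01,-10-1,-100-,0-0-1,01--1,010--
  10 | 010--  (sole → essential)
  11 | --011,-10-1,0-0-1,01--1,010--
  13 | -1-01,01--1
  15 | 01--1  (sole → essential)
  16 | 1--00  (sole → essential)
  19 | --011,10-11
  20 | 1--00,1-1-0,1-10-,101--
  23 | 10-11,101--
  24 | -100-,1--00,11-0-
  25 | -1-01,-10-1,-100-,11-0-
  27 | --011,-10-1
  28 | 1--00,1-1-0,1-10-,11-0-
  29 | -1-01,1-10-,11-0-
Essential prime implicants: 01--1, 010--, 1--00
Petrick residual → --011, -1-01, 10-11
Minimum SOP uses 6 PIs: c'de + bd'e + a'be + a'bc' + ad'e' + ab'de

6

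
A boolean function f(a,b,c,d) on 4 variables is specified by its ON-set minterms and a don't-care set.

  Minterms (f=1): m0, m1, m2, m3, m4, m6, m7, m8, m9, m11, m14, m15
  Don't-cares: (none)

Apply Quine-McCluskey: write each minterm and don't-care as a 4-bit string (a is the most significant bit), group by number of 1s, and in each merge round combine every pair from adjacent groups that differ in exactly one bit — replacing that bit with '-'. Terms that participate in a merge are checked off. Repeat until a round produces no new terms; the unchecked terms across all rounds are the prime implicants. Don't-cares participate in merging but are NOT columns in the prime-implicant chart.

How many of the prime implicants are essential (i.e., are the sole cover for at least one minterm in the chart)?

3

[col 0] 0000*, 0001*, 0010*, 0011*, 0100*, 0110*, 0111*, 1000*, 1001*, 1011*, 1110*, 1111*
[col 1] -000*, -001*, -011*, -110*, -111*, 0-00*, 0-10*, 0-11*, 00-0*, 00-1*, 000-*, 001-*, 01-0*, 011-*, 1-11*, 10-1*, 100-*, 111-*
[col 2] --11, -0-1, -00-, -11-, 0--0, 0-1-, 00--
Prime implicants: --11, -0-1, -00-, -11-, 0--0, 0-1-, 00--
PI chart (minterm → PIs covering it):
  0 | -00-,0--0,00--
  1 | -0-1,-00-,00--
  2 | 0--0,0-1-,00--
  3 | --11,-0-1,0-1-,00--
  4 | 0--0  (sole → essential)
  6 | -11-,0--0,0-1-
  7 | --11,-11-,0-1-
  8 | -00-  (sole → essential)
  9 | -0-1,-00-
  11 | --11,-0-1
  14 | -11-  (sole → essential)
  15 | --11,-11-
Essential prime implicants: -00-, -11-, 0--0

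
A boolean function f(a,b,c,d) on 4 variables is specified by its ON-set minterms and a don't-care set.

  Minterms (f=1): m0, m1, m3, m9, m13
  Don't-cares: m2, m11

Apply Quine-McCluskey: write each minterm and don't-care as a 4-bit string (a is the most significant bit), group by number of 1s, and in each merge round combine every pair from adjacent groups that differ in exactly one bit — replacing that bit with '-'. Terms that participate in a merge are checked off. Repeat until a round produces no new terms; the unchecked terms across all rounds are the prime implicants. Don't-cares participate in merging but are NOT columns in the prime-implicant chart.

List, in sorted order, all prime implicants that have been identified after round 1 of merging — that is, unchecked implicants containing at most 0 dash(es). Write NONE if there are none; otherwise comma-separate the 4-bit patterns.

[col 0] 0000*, 0001*, 0010*, 0011*, 1001*, 1011*, 1101*
[col 1] -001*, -011*, 00-0*, 00-1*, 000-*, 001-*, 1-01, 10-1*
[col 2] -0-1, 00--
Prime implicants: -0-1, 00--, 1-01

NONE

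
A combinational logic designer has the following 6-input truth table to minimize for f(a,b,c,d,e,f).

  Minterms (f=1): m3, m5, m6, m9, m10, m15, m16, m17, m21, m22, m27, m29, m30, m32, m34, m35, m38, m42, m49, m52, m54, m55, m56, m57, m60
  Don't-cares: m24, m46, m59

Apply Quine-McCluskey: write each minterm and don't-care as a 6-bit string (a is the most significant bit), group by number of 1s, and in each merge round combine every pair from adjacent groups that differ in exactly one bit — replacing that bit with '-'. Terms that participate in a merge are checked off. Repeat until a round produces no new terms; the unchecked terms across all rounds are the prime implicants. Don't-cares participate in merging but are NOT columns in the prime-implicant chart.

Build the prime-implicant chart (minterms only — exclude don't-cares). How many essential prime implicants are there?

11

size-2^0 implicants → 000011(✓)  000101(✓)  000110(✓)  001001  001010(✓)  001111  010000(✓)  010001(✓)  010101(✓)  010110(✓)  011000(✓)  011011(✓)  011101(✓)  011110(✓)  100000(✓)  100010(✓)  100011(✓)  100110(✓)  101010(✓)  101110(✓)  110001(✓)  110100(✓)  110110(✓)  110111(✓)  111000(✓)  111001(✓)  111011(✓)  111100(✓)
size-2^1 implicants → -00011  -00110(✓)  -01010  -10001  -10110(✓)  -11000  -11011  0-0101  0-0110(✓)  01-000  01-101  01-110  010-01  01000-  1-0110(✓)  10-010(✓)  10-110(✓)  100-10(✓)  1000-0  10001-  101-10(✓)  11-001  11-100  1101-0  11011-  111-00  1110-1  11100-
size-2^2 implicants → --0110  10--10
Unchecked terms (primes): --0110, -00011, -01010, -10001, -11000, -11011, 0-0101, 001001, 001111, 01-000, 01-101, 01-110, 010-01, 01000-, 10--10, 1000-0, 10001-, 11-001, 11-100, 1101-0, 11011-, 111-00, 1110-1, 11100-
Minterm coverage:
  m3 ⊆ -00011 [E]
  m5 ⊆ 0-0101 [E]
  m6 ⊆ --0110 [E]
  m9 ⊆ 001001 [E]
  m10 ⊆ -01010 [E]
  m15 ⊆ 001111 [E]
  m16 ⊆ 01-000,01000-
  m17 ⊆ -10001,010-01,01000-
  m21 ⊆ 0-0101,01-101,010-01
  m22 ⊆ --0110,01-110
  m27 ⊆ -11011 [E]
  m29 ⊆ 01-101 [E]
  m30 ⊆ 01-110 [E]
  m32 ⊆ 1000-0 [E]
  m34 ⊆ 10--10,1000-0,10001-
  m35 ⊆ -00011,10001-
  m38 ⊆ --0110,10--10
  m42 ⊆ -01010,10--10
  m49 ⊆ -10001,11-001
  m52 ⊆ 11-100,1101-0
  m54 ⊆ --0110,1101-0,11011-
  m55 ⊆ 11011- [E]
  m56 ⊆ -11000,111-00,11100-
  m57 ⊆ 11-001,1110-1,11100-
  m60 ⊆ 11-100,111-00
E = {--0110, -00011, -01010, -11011, 0-0101, 001001, 001111, 01-101, 01-110, 1000-0, 11011-}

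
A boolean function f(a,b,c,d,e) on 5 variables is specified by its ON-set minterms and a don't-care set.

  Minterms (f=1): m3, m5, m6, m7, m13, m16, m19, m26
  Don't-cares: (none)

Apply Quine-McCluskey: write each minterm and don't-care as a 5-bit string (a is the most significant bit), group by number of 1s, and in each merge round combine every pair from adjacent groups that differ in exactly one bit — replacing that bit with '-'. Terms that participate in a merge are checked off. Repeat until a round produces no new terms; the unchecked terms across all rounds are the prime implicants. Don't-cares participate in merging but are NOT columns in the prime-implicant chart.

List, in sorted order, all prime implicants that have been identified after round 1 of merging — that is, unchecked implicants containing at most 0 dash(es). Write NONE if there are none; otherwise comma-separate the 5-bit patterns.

10000, 11010

size-2^0 implicants → 00011(✓)  00101(✓)  00110(✓)  00111(✓)  01101(✓)  10000  10011(✓)  11010
size-2^1 implicants → -0011  0-101  00-11  001-1  0011-
Unchecked terms (primes): -0011, 0-101, 00-11, 001-1, 0011-, 10000, 11010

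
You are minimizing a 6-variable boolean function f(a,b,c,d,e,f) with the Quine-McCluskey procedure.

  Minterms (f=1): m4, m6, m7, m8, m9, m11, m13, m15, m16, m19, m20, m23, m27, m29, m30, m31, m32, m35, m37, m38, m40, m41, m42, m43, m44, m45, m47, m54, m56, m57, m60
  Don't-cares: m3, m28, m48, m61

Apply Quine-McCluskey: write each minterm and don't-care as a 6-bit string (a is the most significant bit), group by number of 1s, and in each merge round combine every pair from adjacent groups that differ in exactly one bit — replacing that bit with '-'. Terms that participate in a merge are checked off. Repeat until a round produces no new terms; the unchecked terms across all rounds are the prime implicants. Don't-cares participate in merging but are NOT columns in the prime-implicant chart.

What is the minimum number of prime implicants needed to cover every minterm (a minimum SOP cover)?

12

[col 0] 000011*, 000100*, 000110*, 000111*, 001000*, 001001*, 001011*, 001101*, 001111*, 010000*, 010011*, 010100*, 010111*, 011011*, 011100*, 011101*, 011110*, 011111*, 100000*, 100011*, 100101*, 100110*, 101000*, 101001*, 101010*, 101011*, 101100*, 101101*, 101111*, 110000*, 110110*, 111000*, 111001*, 111100*, 111101*
[col 1] -00011*, -00110, -01000*, -01001*, -01011*, -01101*, -01111*, -10000, -11100*, -11101*, 0-0011*, 0-0100, 0-0111*, 0-1011*, 0-1101*, 0-1111*, 00-011*, 00-111*, 000-11*, 0001-0, 00011-, 001-01*, 001-11*, 0010-1*, 00100-*, 0011-1*, 01-011*, 01-100, 01-111*, 010-00, 010-11*, 011-11*, 0111-0*, 0111-1*, 01110-*, 01111-*, 1-0000*, 1-0110, 1-1000*, 1-1001*, 1-1100*, 1-1101*, 10-000*, 10-011*, 10-101, 101-00*, 101-01*, 101-11*, 1010-0*, 1010-1*, 10100-*, 10101-*, 1011-1*, 10110-*, 11-000*, 111-00*, 111-01*, 11100-*, 11110-*
[col 2] --1101, -0-011, -01-01*, -01-11*, -010-1*, -0100-, -011-1*, -1110-, 0--011*, 0--111*, 0-0-11*, 0-1-11*, 0-11-1, 00--11*, 001--1*, 01--11*, 0111--, 1--000, 1-1-00*, 1-1-01*, 1-100-*, 1-110-*, 101--1*, 101-0-*, 1010--, 111-0-*
[col 3] -01--1, 0---11, 1-1-0-
Prime implicants: --1101, -0-011, -00110, -01--1, -0100-, -10000, -1110-, 0---11, 0-0100, 0-11-1, 0001-0, 00011-, 01-100, 010-00, 0111--, 1--000, 1-0110, 1-1-0-, 10-101, 1010--
PI chart (minterm → PIs covering it):
  4 | 0-0100,0001-0
  6 | -00110,0001-0,00011-
  7 | 0---11,00011-
  8 | -0100-  (sole → essential)
  9 | -01--1,-0100-
  11 | -0-011,-01--1,0---11
  13 | --1101,-01--1,0-11-1
  15 | -01--1,0---11,0-11-1
  16 | -10000,010-00
  19 | 0---11  (sole → essential)
  20 | 0-0100,01-100,010-00
  23 | 0---11  (sole → essential)
  27 | 0---11  (sole → essential)
  29 | --1101,-1110-,0-11-1,0111--
  30 | 0111--  (sole → essential)
  31 | 0---11,0-11-1,0111--
  32 | 1--000  (sole → essential)
  35 | -0-011  (sole → essential)
  37 | 10-101  (sole → essential)
  38 | -00110,1-0110
  40 | -0100-,1--000,1-1-0-,1010--
  41 | -01--1,-0100-,1-1-0-,1010--
  42 | 1010--  (sole → essential)
  43 | -0-011,-01--1,1010--
  44 | 1-1-0-  (sole → essential)
  45 | --1101,-01--1,1-1-0-,10-101
  47 | -01--1  (sole → essential)
  54 | 1-0110  (sole → essential)
  56 | 1--000,1-1-0-
  57 | 1-1-0-  (sole → essential)
  60 | -1110-,1-1-0-
Essential prime implicants: -0-011, -01--1, -0100-, 0---11, 0111--, 1--000, 1-0110, 1-1-0-, 10-101, 1010--
Petrick residual → 0001-0, 010-00
Minimum SOP uses 12 PIs: b'd'ef + b'cf + b'cd'e' + a'ef + a'b'c'df' + a'bc'e'f' + a'bcd + ad'e'f' + ac'def' + ace' + ab'de'f + ab'cd'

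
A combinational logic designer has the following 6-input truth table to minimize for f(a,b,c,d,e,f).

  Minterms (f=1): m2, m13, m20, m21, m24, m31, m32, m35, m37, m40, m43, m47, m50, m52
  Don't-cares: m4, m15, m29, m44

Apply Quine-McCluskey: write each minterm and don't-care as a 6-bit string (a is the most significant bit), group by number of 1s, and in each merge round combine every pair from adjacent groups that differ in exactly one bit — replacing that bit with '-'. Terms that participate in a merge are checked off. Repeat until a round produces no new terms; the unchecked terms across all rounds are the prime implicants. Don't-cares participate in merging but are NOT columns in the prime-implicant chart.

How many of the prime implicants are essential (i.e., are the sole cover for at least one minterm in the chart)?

8

Round 0: 000010 000100✓ 001101✓ 001111✓ 010100✓ 010101✓ 011000 011101✓ 011111✓ 100000✓ 100011✓ 100101 101000✓ 101011✓ 101100✓ 101111✓ 110010 110100✓
Round 1: -01111 -10100 0-0100 0-1101✓ 0-1111✓ 0011-1✓ 01-101 01010- 0111-1✓ 10-000 10-011 101-00 101-11
Round 2: 0-11-1
PIs = {-01111, -10100, 0-0100, 0-11-1, 000010, 01-101, 01010-, 011000, 10-000, 10-011, 100101, 101-00, 101-11, 110010}
Coverage chart:
  m2: 000010 ←essential
  m13: 0-11-1 ←essential
  m20: -10100,0-0100,01010-
  m21: 01-101,01010-
  m24: 011000 ←essential
  m31: 0-11-1 ←essential
  m32: 10-000 ←essential
  m35: 10-011 ←essential
  m37: 100101 ←essential
  m40: 10-000,101-00
  m43: 10-011,101-11
  m47: -01111,101-11
  m50: 110010 ←essential
  m52: -10100 ←essential
Essential: -10100, 0-11-1, 000010, 011000, 10-000, 10-011, 100101, 110010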